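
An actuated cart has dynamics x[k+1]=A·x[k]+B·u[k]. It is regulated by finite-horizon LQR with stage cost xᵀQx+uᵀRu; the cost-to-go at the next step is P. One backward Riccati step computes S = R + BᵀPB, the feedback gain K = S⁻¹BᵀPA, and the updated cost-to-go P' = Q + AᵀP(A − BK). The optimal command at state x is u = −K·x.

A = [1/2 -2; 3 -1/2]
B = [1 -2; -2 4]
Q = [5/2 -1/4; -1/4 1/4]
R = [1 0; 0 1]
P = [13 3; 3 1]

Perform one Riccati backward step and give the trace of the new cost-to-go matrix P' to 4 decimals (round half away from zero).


BᵀP = [7.0000 1.0000; -14.0000 -2.0000]
S = R + BᵀPB = [1 0; 0 1] + [5.0000 -10.0000; -10.0000 20.0000] = [6.0000 -10.0000; -10.0000 21.0000]
BᵀPA = [6.5000 -14.5000; -13.0000 29.0000]
K = S⁻¹·BᵀPA = [0.2500 -0.5577; -0.5000 1.1154]
A−BK = [-0.7500 0.7885; 5.5000 -6.0769]
AᵀP(A−BK) = [13.1250 -15.1250; -15.1250 17.8173]
P' = Q + AᵀP(A−BK) = [15.6250 -15.3750; -15.3750 18.0673]
tr(P') = 33.6923

33.6923


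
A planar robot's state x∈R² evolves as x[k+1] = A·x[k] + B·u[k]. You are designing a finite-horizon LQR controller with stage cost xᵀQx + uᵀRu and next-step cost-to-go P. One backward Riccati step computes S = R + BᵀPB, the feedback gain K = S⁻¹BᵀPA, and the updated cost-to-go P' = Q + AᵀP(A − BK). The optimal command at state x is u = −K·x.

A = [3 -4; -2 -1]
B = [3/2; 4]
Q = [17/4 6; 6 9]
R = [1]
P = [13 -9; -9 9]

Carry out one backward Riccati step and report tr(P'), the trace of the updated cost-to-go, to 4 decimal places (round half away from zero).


255.8915

BᵀP = [-16.5000 22.5000]
S = R + BᵀPB = [1] + [65.2500] = [66.2500]
BᵀPA = [-94.5000 43.5000]
K = S⁻¹·BᵀPA = [-1.4264 0.6566]
A−BK = [5.1396 -4.9849; 3.7057 -3.6264]
AᵀP(A−BK) = [126.2038 -120.9509; -120.9509 116.4377]
P' = Q + AᵀP(A−BK) = [130.4538 -114.9509; -114.9509 125.4377]
tr(P') = 255.8915


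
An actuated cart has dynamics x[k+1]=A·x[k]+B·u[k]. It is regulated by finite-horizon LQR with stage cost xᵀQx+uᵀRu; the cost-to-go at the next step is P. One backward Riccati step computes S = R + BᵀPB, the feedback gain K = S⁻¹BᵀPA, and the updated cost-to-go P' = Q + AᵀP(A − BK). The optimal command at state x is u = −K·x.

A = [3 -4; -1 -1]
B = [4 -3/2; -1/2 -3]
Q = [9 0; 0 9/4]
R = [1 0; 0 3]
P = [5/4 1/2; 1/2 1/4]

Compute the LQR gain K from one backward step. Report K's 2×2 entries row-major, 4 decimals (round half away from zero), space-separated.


0.5915 -0.9231 -0.0862 0.2572

BᵀP = [4.7500 1.8750; -3.3750 -1.5000]
S = R + BᵀPB = [1 0; 0 3] + [18.0625 -12.7500; -12.7500 9.5625] = [19.0625 -12.7500; -12.7500 12.5625]
BᵀPA = [12.3750 -20.8750; -8.6250 15.0000]
K = S⁻¹·BᵀPA = [0.5915 -0.9231; -0.0862 0.2572]
A−BK = [0.5046 0.0780; -0.9630 -0.6899]
AᵀP(A−BK) = [0.4364 -0.6089; -0.6089 1.1233]
P' = Q + AᵀP(A−BK) = [9.4364 -0.6089; -0.6089 3.3733]
tr(P') = 12.8097


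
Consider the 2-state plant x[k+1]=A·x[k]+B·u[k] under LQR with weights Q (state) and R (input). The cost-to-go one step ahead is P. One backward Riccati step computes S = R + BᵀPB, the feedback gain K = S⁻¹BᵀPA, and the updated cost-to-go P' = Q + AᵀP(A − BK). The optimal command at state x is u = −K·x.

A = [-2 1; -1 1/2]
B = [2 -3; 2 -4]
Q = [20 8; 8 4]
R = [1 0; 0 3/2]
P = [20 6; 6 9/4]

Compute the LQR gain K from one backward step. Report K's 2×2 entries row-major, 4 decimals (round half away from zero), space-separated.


BᵀP = [52.0000 16.5000; -84.0000 -27.0000]
S = R + BᵀPB = [1 0; 0 3/2] + [137.0000 -222.0000; -222.0000 360.0000] = [138.0000 -222.0000; -222.0000 361.5000]
BᵀPA = [-120.5000 60.2500; 195.0000 -97.5000]
K = S⁻¹·BᵀPA = [-0.4490 0.2245; 0.2637 -0.1318]
A−BK = [-0.3109 0.1555; 0.9527 -0.4764]
AᵀP(A−BK) = [0.7270 -0.3635; -0.3635 0.1817]
P' = Q + AᵀP(A−BK) = [20.7270 7.6365; 7.6365 4.1817]
tr(P') = 24.9087

-0.4490 0.2245 0.2637 -0.1318


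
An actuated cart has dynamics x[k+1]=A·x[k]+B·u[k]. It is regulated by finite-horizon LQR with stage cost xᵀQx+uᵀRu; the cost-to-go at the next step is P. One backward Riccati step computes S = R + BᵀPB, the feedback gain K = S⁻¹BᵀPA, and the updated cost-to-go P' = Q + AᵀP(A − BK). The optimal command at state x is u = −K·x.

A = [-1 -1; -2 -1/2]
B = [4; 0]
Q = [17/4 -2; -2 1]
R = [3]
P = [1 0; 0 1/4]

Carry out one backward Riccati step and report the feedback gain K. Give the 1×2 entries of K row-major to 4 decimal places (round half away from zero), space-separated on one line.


BᵀP = [4.0000 0.0000]
S = R + BᵀPB = [3] + [16.0000] = [19.0000]
BᵀPA = [-4.0000 -4.0000]
K = S⁻¹·BᵀPA = [-0.2105 -0.2105]
A−BK = [-0.1579 -0.1579; -2.0000 -0.5000]
AᵀP(A−BK) = [1.1579 0.4079; 0.4079 0.2204]
P' = Q + AᵀP(A−BK) = [5.4079 -1.5921; -1.5921 1.2204]
tr(P') = 6.6283

-0.2105 -0.2105


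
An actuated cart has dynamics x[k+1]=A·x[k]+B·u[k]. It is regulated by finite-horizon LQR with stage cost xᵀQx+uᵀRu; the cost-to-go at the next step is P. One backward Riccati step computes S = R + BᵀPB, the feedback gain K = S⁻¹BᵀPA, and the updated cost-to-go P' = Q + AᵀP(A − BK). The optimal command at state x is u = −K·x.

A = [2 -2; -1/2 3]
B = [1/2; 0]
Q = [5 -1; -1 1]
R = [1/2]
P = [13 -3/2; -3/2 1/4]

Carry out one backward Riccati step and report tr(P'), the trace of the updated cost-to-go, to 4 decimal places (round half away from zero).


23.5917

BᵀP = [6.5000 -0.7500]
S = R + BᵀPB = [1/2] + [3.2500] = [3.7500]
BᵀPA = [13.3750 -15.2500]
K = S⁻¹·BᵀPA = [3.5667 -4.0667]
A−BK = [0.2167 0.0333; -0.5000 3.0000]
AᵀP(A−BK) = [7.3583 -8.4833; -8.4833 10.2333]
P' = Q + AᵀP(A−BK) = [12.3583 -9.4833; -9.4833 11.2333]
tr(P') = 23.5917


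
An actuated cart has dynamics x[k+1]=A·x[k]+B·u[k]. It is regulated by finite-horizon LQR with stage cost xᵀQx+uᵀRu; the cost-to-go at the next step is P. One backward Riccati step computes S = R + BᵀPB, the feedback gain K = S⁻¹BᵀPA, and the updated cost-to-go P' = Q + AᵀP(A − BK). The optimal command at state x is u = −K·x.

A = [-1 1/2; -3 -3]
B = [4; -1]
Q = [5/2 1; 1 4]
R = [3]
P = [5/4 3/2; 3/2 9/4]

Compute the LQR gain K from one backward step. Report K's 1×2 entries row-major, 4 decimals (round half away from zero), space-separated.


-1.1132 -0.7170

BᵀP = [3.5000 3.7500]
S = R + BᵀPB = [3] + [10.2500] = [13.2500]
BᵀPA = [-14.7500 -9.5000]
K = S⁻¹·BᵀPA = [-1.1132 -0.7170]
A−BK = [3.4528 3.3679; -4.1132 -3.7170]
AᵀP(A−BK) = [14.0802 11.2995; 11.2995 9.2512]
P' = Q + AᵀP(A−BK) = [16.5802 12.2995; 12.2995 13.2512]
tr(P') = 29.8314


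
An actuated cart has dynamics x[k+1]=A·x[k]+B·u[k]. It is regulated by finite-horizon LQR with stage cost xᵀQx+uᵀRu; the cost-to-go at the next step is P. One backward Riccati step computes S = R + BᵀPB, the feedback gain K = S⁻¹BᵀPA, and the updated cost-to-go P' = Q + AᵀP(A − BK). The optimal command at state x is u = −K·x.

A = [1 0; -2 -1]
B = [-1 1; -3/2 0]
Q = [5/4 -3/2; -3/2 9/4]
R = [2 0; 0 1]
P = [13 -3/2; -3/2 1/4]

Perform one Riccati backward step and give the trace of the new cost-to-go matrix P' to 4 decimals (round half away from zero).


5.1216

BᵀP = [-10.7500 1.1250; 13.0000 -1.5000]
S = R + BᵀPB = [2 0; 0 1] + [9.0625 -10.7500; -10.7500 13.0000] = [11.0625 -10.7500; -10.7500 14.0000]
BᵀPA = [-13.0000 -1.1250; 16.0000 1.5000]
K = S⁻¹·BᵀPA = [-0.2544 0.0095; 0.9475 0.1145]
A−BK = [-0.2019 -0.1049; -2.3816 -0.9857]
AᵀP(A−BK) = [1.5326 0.2925; 0.2925 0.0890]
P' = Q + AᵀP(A−BK) = [2.7826 -1.2075; -1.2075 2.3390]
tr(P') = 5.1216


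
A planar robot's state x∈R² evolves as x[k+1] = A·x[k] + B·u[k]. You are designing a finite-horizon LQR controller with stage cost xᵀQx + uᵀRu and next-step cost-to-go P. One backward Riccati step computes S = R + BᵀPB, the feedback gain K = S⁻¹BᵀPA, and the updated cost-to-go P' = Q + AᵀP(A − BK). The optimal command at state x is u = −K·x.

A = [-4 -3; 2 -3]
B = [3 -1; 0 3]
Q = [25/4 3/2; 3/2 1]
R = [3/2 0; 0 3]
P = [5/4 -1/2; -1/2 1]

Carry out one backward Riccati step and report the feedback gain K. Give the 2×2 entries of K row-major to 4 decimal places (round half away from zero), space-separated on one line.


-1.0350 -0.9218 0.5822 -0.6065

BᵀP = [3.7500 -1.5000; -2.7500 3.5000]
S = R + BᵀPB = [3/2 0; 0 3] + [11.2500 -8.2500; -8.2500 13.2500] = [12.7500 -8.2500; -8.2500 16.2500]
BᵀPA = [-18.0000 -6.7500; 18.0000 -2.2500]
K = S⁻¹·BᵀPA = [-1.0350 -0.9218; 0.5822 -0.6065]
A−BK = [-0.3127 -0.8410; 0.2534 -1.1806]
AᵀP(A−BK) = [2.8895 0.3235; 0.3235 3.6631]
P' = Q + AᵀP(A−BK) = [9.1395 1.8235; 1.8235 4.6631]
tr(P') = 13.8026


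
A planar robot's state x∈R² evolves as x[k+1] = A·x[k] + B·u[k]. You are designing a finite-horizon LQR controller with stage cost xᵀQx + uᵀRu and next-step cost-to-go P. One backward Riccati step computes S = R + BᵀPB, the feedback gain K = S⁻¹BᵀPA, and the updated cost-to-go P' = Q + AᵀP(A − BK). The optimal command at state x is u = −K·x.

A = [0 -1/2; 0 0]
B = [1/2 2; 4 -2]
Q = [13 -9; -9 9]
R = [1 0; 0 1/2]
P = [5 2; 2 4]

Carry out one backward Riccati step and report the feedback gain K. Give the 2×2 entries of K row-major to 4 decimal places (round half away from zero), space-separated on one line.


BᵀP = [10.5000 17.0000; 6.0000 -4.0000]
S = R + BᵀPB = [1 0; 0 1/2] + [73.2500 -13.0000; -13.0000 20.0000] = [74.2500 -13.0000; -13.0000 20.5000]
BᵀPA = [0.0000 -5.2500; 0.0000 -3.0000]
K = S⁻¹·BᵀPA = [0.0000 -0.1084; 0.0000 -0.2151]
A−BK = [0.0000 -0.0157; 0.0000 0.0033]
AᵀP(A−BK) = [0.0000 0.0000; 0.0000 0.0359]
P' = Q + AᵀP(A−BK) = [13.0000 -9.0000; -9.0000 9.0359]
tr(P') = 22.0359

0.0000 -0.1084 0.0000 -0.2151


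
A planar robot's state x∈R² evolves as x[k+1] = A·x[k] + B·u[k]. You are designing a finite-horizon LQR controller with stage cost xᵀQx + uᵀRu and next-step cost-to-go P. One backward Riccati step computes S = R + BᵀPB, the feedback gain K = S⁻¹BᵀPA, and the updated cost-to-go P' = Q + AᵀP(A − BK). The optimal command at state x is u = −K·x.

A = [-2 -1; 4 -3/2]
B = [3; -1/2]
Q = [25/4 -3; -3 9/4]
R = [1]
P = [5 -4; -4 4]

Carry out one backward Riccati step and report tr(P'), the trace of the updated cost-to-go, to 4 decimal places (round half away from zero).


BᵀP = [17.0000 -14.0000]
S = R + BᵀPB = [1] + [58.0000] = [59.0000]
BᵀPA = [-90.0000 4.0000]
K = S⁻¹·BᵀPA = [-1.5254 0.0678]
A−BK = [2.5763 -1.2034; 3.2373 -1.4661]
AᵀP(A−BK) = [10.7119 -3.8983; -3.8983 1.7288]
P' = Q + AᵀP(A−BK) = [16.9619 -6.8983; -6.8983 3.9788]
tr(P') = 20.9407

20.9407


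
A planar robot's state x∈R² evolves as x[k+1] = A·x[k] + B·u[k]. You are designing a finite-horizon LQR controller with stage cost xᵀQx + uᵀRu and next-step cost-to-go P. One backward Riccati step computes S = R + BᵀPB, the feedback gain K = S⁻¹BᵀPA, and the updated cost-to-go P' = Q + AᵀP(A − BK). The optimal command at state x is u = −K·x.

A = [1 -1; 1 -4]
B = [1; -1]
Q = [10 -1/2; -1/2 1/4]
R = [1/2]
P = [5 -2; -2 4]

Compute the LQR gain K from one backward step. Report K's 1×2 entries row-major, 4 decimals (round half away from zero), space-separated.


BᵀP = [7.0000 -6.0000]
S = R + BᵀPB = [1/2] + [13.0000] = [13.5000]
BᵀPA = [1.0000 17.0000]
K = S⁻¹·BᵀPA = [0.0741 1.2593]
A−BK = [0.9259 -2.2593; 1.0741 -2.7407]
AᵀP(A−BK) = [4.9259 -12.2593; -12.2593 31.5926]
P' = Q + AᵀP(A−BK) = [14.9259 -12.7593; -12.7593 31.8426]
tr(P') = 46.7685

0.0741 1.2593


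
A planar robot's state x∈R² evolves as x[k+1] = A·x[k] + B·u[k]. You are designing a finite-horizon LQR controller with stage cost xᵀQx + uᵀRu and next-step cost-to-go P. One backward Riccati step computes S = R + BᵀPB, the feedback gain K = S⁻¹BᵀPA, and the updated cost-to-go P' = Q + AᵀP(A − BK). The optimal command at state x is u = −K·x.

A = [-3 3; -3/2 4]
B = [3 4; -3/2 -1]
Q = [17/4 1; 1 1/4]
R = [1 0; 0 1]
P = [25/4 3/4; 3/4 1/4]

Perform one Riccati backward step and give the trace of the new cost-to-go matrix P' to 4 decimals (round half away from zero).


BᵀP = [17.6250 1.8750; 24.2500 2.7500]
S = R + BᵀPB = [1 0; 0 1] + [50.0625 68.6250; 68.6250 94.2500] = [51.0625 68.6250; 68.6250 95.2500]
BᵀPA = [-55.6875 60.3750; -76.8750 83.7500]
K = S⁻¹·BᵀPA = [-0.1859 0.0219; -0.6731 0.8635]
A−BK = [0.2503 -0.5196; -2.4520 4.8963]
AᵀP(A−BK) = [1.4617 -2.5249; -2.5249 4.6108]
P' = Q + AᵀP(A−BK) = [5.7117 -1.5249; -1.5249 4.8608]
tr(P') = 10.5725

10.5725


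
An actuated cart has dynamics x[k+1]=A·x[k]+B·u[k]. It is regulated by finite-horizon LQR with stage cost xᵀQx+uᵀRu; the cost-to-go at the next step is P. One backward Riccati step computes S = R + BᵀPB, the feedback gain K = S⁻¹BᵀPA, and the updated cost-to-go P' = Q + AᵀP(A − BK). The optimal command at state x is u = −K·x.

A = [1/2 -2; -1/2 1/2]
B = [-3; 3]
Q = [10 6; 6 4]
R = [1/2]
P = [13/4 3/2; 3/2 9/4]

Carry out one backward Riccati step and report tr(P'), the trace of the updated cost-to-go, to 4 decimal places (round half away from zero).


18.7004

BᵀP = [-5.2500 2.2500]
S = R + BᵀPB = [1/2] + [22.5000] = [23.0000]
BᵀPA = [-3.7500 11.6250]
K = S⁻¹·BᵀPA = [-0.1630 0.5054]
A−BK = [0.0109 -0.4837; -0.0109 -1.0163]
AᵀP(A−BK) = [0.0136 -0.0421; -0.0421 4.6868]
P' = Q + AᵀP(A−BK) = [10.0136 5.9579; 5.9579 8.6868]
tr(P') = 18.7004


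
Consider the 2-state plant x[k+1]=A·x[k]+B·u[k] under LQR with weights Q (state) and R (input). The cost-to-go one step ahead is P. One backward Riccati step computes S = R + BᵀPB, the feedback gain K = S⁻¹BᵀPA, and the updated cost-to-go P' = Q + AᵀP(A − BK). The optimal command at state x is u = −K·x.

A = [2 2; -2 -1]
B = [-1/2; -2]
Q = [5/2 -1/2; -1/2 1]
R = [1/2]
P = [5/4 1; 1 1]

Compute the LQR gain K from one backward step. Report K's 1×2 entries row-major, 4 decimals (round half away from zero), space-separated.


BᵀP = [-2.6250 -2.5000]
S = R + BᵀPB = [1/2] + [6.3125] = [6.8125]
BᵀPA = [-0.2500 -2.7500]
K = S⁻¹·BᵀPA = [-0.0367 -0.4037]
A−BK = [1.9817 1.7982; -2.0734 -1.8073]
AᵀP(A−BK) = [0.9908 0.8991; 0.8991 0.8899]
P' = Q + AᵀP(A−BK) = [3.4908 0.3991; 0.3991 1.8899]
tr(P') = 5.3807

-0.0367 -0.4037


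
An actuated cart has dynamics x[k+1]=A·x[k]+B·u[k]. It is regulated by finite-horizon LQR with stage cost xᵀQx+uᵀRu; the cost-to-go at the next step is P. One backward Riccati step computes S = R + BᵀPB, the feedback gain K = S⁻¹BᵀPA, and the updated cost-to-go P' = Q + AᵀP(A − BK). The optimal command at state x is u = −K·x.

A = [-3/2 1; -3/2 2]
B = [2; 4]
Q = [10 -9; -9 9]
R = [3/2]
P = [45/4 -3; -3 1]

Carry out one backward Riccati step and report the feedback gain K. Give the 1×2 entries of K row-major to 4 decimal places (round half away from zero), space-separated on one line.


BᵀP = [10.5000 -2.0000]
S = R + BᵀPB = [3/2] + [13.0000] = [14.5000]
BᵀPA = [-12.7500 6.5000]
K = S⁻¹·BᵀPA = [-0.8793 0.4483]
A−BK = [0.2586 0.1034; 2.0172 0.2069]
AᵀP(A−BK) = [2.8513 -0.6595; -0.6595 0.3362]
P' = Q + AᵀP(A−BK) = [12.8513 -9.6595; -9.6595 9.3362]
tr(P') = 22.1875

-0.8793 0.4483


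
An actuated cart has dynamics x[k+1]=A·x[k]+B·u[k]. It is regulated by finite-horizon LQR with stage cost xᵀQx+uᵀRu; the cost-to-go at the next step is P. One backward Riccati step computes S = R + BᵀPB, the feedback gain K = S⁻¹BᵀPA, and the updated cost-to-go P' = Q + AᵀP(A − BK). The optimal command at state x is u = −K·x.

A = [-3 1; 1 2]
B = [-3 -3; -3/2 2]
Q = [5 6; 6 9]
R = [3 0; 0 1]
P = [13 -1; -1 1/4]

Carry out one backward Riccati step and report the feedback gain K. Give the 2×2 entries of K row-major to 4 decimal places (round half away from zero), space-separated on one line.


BᵀP = [-37.5000 2.6250; -41.0000 3.5000]
S = R + BᵀPB = [3 0; 0 1] + [108.5625 117.7500; 117.7500 130.0000] = [111.5625 117.7500; 117.7500 131.0000]
BᵀPA = [115.1250 -32.2500; 126.5000 -34.0000]
K = S⁻¹·BᵀPA = [0.2481 -0.2951; 0.7426 0.0058]
A−BK = [-0.0278 0.1318; -0.1131 1.5458]
AᵀP(A−BK) = [0.7431 -0.2489; -0.2489 0.6771]
P' = Q + AᵀP(A−BK) = [5.7431 5.7511; 5.7511 9.6771]
tr(P') = 15.4202

0.2481 -0.2951 0.7426 0.0058


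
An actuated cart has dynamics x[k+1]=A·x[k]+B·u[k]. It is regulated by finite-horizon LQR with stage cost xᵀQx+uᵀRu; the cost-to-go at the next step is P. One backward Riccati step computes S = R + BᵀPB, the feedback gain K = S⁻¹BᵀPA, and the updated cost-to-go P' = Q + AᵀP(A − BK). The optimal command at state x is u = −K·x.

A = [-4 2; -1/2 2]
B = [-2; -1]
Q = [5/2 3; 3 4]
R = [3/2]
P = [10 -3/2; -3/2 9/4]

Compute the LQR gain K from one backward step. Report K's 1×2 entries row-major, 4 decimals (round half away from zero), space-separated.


1.9503 -0.9404

BᵀP = [-18.5000 0.7500]
S = R + BᵀPB = [3/2] + [36.2500] = [37.7500]
BᵀPA = [73.6250 -35.5000]
K = S⁻¹·BᵀPA = [1.9503 -0.9404]
A−BK = [-0.0993 0.1192; 1.4503 1.0596]
AᵀP(A−BK) = [10.9694 0.4868; 0.4868 3.6159]
P' = Q + AᵀP(A−BK) = [13.4694 3.4868; 3.4868 7.6159]
tr(P') = 21.0853


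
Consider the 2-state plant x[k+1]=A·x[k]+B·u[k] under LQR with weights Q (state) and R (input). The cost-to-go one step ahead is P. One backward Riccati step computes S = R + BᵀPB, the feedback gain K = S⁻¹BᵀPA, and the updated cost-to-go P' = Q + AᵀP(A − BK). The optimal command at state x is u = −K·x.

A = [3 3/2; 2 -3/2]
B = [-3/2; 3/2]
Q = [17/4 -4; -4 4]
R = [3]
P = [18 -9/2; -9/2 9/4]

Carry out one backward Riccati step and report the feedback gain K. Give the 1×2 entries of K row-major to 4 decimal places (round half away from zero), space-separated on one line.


-1.1771 -0.9564

BᵀP = [-33.7500 10.1250]
S = R + BᵀPB = [3] + [65.8125] = [68.8125]
BᵀPA = [-81.0000 -65.8125]
K = S⁻¹·BᵀPA = [-1.1771 -0.9564]
A−BK = [1.2343 0.0654; 3.7657 -0.0654]
AᵀP(A−BK) = [21.6540 3.5313; 3.5313 2.8692]
P' = Q + AᵀP(A−BK) = [25.9040 -0.4687; -0.4687 6.8692]
tr(P') = 32.7732


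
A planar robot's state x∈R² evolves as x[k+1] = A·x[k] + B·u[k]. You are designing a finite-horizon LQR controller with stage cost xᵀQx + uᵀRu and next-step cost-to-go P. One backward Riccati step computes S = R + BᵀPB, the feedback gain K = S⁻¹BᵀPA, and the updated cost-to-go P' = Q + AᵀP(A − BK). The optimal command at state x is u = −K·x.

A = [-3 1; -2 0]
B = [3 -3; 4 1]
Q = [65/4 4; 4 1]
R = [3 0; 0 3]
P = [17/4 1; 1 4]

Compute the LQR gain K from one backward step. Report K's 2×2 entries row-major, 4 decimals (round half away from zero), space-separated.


BᵀP = [16.7500 19.0000; -11.7500 1.0000]
S = R + BᵀPB = [3 0; 0 3] + [126.2500 -31.2500; -31.2500 36.2500] = [129.2500 -31.2500; -31.2500 39.2500]
BᵀPA = [-88.2500 16.7500; 33.2500 -11.7500]
K = S⁻¹·BᵀPA = [-0.5919 0.0709; 0.3759 -0.2430]
A−BK = [-0.0967 0.0586; -0.0082 -0.0405]
AᵀP(A−BK) = [1.5165 -0.4191; -0.4191 0.2085]
P' = Q + AᵀP(A−BK) = [17.7665 3.5809; 3.5809 1.2085]
tr(P') = 18.9750

-0.5919 0.0709 0.3759 -0.2430


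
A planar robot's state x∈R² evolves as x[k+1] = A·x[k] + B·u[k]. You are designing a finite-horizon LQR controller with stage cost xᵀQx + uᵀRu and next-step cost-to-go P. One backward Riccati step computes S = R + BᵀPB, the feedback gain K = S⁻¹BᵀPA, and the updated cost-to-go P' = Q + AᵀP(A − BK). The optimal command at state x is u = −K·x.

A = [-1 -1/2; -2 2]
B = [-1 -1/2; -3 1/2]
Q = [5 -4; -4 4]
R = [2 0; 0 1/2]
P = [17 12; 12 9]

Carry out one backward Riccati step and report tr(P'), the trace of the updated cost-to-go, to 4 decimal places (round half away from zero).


10.8496

BᵀP = [-53.0000 -39.0000; -2.5000 -1.5000]
S = R + BᵀPB = [2 0; 0 1/2] + [170.0000 7.0000; 7.0000 0.5000] = [172.0000 7.0000; 7.0000 1.0000]
BᵀPA = [131.0000 -51.5000; 5.5000 -1.7500]
K = S⁻¹·BᵀPA = [0.7520 -0.3191; 0.2358 0.4837]
A−BK = [-0.1301 -0.5772; 0.1382 0.8008]
AᵀP(A−BK) = [1.1870 -0.3577; -0.3577 0.6626]
P' = Q + AᵀP(A−BK) = [6.1870 -4.3577; -4.3577 4.6626]
tr(P') = 10.8496


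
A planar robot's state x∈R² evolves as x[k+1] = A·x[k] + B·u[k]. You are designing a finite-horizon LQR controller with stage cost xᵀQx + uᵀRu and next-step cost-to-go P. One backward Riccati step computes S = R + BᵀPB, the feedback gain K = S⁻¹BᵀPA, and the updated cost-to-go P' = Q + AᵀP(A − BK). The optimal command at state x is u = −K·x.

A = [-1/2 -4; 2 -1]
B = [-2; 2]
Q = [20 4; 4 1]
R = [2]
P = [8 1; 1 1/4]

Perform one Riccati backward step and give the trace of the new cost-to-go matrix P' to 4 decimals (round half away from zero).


35.2037

BᵀP = [-14.0000 -1.5000]
S = R + BᵀPB = [2] + [25.0000] = [27.0000]
BᵀPA = [4.0000 57.5000]
K = S⁻¹·BᵀPA = [0.1481 2.1296]
A−BK = [-0.2037 0.2593; 1.7037 -5.2593]
AᵀP(A−BK) = [0.4074 -0.5185; -0.5185 13.7963]
P' = Q + AᵀP(A−BK) = [20.4074 3.4815; 3.4815 14.7963]
tr(P') = 35.2037


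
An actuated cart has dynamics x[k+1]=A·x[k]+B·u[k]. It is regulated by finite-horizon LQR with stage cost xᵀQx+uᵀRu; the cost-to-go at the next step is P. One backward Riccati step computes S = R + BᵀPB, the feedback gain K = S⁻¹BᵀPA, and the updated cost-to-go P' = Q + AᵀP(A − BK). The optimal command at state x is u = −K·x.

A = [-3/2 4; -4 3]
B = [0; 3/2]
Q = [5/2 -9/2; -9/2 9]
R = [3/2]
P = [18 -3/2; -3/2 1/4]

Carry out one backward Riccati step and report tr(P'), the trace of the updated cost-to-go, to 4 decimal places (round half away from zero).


BᵀP = [-2.2500 0.3750]
S = R + BᵀPB = [3/2] + [0.5625] = [2.0625]
BᵀPA = [1.8750 -7.8750]
K = S⁻¹·BᵀPA = [0.9091 -3.8182]
A−BK = [-1.5000 4.0000; -5.3636 8.7273]
AᵀP(A−BK) = [24.7955 -73.0909; -73.0909 224.1818]
P' = Q + AᵀP(A−BK) = [27.2955 -77.5909; -77.5909 233.1818]
tr(P') = 260.4773

260.4773


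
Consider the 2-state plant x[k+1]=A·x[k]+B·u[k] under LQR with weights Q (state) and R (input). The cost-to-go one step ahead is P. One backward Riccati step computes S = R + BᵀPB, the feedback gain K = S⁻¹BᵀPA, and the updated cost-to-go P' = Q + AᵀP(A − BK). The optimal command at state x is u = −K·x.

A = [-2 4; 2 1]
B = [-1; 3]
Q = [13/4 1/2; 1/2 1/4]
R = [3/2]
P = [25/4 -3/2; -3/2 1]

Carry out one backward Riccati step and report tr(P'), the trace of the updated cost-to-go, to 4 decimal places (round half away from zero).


BᵀP = [-10.7500 4.5000]
S = R + BᵀPB = [3/2] + [24.2500] = [25.7500]
BᵀPA = [30.5000 -38.5000]
K = S⁻¹·BᵀPA = [1.1845 -1.4951]
A−BK = [-0.8155 2.5049; -1.5534 5.4854]
AᵀP(A−BK) = [4.8738 -11.3981; -11.3981 31.4369]
P' = Q + AᵀP(A−BK) = [8.1238 -10.8981; -10.8981 31.6869]
tr(P') = 39.8107

39.8107


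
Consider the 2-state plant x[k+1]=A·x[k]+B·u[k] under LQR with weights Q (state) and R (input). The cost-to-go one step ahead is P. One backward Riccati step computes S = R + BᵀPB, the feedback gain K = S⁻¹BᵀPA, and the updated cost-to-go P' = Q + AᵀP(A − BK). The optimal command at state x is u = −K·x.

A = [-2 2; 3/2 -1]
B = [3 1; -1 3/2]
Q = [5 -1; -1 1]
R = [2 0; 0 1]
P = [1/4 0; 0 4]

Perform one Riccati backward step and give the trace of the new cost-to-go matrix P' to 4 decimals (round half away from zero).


BᵀP = [0.7500 -4.0000; 0.2500 6.0000]
S = R + BᵀPB = [2 0; 0 1] + [6.2500 -5.2500; -5.2500 9.2500] = [8.2500 -5.2500; -5.2500 10.2500]
BᵀPA = [-7.5000 5.5000; 8.5000 -5.5000]
K = S⁻¹·BᵀPA = [-0.5658 0.4825; 0.5395 -0.2895]
A−BK = [-0.8421 0.8421; 0.1250 -0.0833]
AᵀP(A−BK) = [1.1711 -0.9211; -0.9211 0.7544]
P' = Q + AᵀP(A−BK) = [6.1711 -1.9211; -1.9211 1.7544]
tr(P') = 7.9254

7.9254


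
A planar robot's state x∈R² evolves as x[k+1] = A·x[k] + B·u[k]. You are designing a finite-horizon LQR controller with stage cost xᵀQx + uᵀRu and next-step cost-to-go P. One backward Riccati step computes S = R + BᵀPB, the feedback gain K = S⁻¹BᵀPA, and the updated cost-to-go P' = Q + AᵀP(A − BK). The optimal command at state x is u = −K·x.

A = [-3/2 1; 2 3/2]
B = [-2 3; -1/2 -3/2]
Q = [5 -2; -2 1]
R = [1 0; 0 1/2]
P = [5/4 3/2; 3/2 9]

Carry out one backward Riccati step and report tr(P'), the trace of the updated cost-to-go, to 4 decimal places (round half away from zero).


8.9539

BᵀP = [-3.2500 -7.5000; 1.5000 -9.0000]
S = R + BᵀPB = [1 0; 0 1/2] + [10.2500 1.5000; 1.5000 18.0000] = [11.2500 1.5000; 1.5000 18.5000]
BᵀPA = [-10.1250 -14.5000; -20.2500 -12.0000]
K = S⁻¹·BᵀPA = [-0.7623 -1.2155; -1.0328 -0.5501]
A−BK = [0.0738 0.2192; 0.0697 0.0671]
AᵀP(A−BK) = [1.1803 1.3033; 1.3033 1.7735]
P' = Q + AᵀP(A−BK) = [6.1803 -0.6967; -0.6967 2.7735]
tr(P') = 8.9539


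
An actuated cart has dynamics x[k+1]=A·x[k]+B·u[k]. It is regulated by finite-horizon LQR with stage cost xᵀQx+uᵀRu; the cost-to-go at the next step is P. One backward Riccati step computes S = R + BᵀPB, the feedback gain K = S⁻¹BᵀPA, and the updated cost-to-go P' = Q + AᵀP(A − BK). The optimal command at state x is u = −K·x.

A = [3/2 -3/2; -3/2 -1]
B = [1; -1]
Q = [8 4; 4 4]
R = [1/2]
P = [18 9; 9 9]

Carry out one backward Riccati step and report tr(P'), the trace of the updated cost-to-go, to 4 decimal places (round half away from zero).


BᵀP = [9.0000 0.0000]
S = R + BᵀPB = [1/2] + [9.0000] = [9.5000]
BᵀPA = [13.5000 -13.5000]
K = S⁻¹·BᵀPA = [1.4211 -1.4211]
A−BK = [0.0789 -0.0789; -0.0789 -2.4211]
AᵀP(A−BK) = [1.0658 -1.0658; -1.0658 57.3158]
P' = Q + AᵀP(A−BK) = [9.0658 2.9342; 2.9342 61.3158]
tr(P') = 70.3816

70.3816


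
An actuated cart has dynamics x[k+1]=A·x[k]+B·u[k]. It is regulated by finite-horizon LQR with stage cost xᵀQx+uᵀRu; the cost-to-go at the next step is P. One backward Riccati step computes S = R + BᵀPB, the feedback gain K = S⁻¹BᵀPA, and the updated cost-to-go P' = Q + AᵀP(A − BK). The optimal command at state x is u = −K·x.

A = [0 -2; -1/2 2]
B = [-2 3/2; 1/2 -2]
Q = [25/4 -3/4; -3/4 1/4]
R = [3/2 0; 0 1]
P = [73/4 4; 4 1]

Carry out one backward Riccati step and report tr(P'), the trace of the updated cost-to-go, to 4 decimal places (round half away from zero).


7.2833

BᵀP = [-34.5000 -7.5000; 19.3750 4.0000]
S = R + BᵀPB = [3/2 0; 0 1] + [65.2500 -36.7500; -36.7500 21.0625] = [66.7500 -36.7500; -36.7500 22.0625]
BᵀPA = [3.7500 54.0000; -2.0000 -30.7500]
K = S⁻¹·BᵀPA = [0.0756 0.5021; 0.0353 -0.5574]
A−BK = [0.0983 -0.1597; -0.4672 0.6342]
AᵀP(A−BK) = [0.0370 0.0023; 0.0023 0.7463]
P' = Q + AᵀP(A−BK) = [6.2870 -0.7477; -0.7477 0.9963]
tr(P') = 7.2833


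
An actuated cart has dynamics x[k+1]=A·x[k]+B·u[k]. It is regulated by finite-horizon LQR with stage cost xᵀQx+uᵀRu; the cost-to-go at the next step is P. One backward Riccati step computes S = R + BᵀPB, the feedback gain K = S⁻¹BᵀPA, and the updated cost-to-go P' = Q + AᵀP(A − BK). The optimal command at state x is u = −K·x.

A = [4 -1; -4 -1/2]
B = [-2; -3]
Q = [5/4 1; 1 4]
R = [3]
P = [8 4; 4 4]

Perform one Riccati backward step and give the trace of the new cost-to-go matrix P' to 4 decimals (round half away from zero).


61.5105

BᵀP = [-28.0000 -20.0000]
S = R + BᵀPB = [3] + [116.0000] = [119.0000]
BᵀPA = [-32.0000 38.0000]
K = S⁻¹·BᵀPA = [-0.2689 0.3193]
A−BK = [3.4622 -0.3613; -4.8067 0.4580]
AᵀP(A−BK) = [55.3950 -5.7815; -5.7815 0.8655]
P' = Q + AᵀP(A−BK) = [56.6450 -4.7815; -4.7815 4.8655]
tr(P') = 61.5105


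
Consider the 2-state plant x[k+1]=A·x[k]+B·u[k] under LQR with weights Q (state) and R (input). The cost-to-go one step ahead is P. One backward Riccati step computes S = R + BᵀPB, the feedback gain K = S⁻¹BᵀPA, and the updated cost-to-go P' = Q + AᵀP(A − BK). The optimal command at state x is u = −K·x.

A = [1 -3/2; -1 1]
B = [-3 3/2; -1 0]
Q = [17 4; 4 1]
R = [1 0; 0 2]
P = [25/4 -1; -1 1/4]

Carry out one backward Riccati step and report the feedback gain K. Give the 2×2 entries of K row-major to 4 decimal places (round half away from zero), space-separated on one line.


BᵀP = [-17.7500 2.7500; 9.3750 -1.5000]
S = R + BᵀPB = [1 0; 0 2] + [50.5000 -26.6250; -26.6250 14.0625] = [51.5000 -26.6250; -26.6250 16.0625]
BᵀPA = [-20.5000 29.3750; 10.8750 -15.5625]
K = S⁻¹·BᵀPA = [-0.3358 0.4858; 0.1204 -0.1636]
A−BK = [-0.1880 0.2028; -1.3358 1.4858]
AᵀP(A−BK) = [0.3065 -0.3868; -0.3868 0.4958]
P' = Q + AᵀP(A−BK) = [17.3065 3.6132; 3.6132 1.4958]
tr(P') = 18.8023

-0.3358 0.4858 0.1204 -0.1636


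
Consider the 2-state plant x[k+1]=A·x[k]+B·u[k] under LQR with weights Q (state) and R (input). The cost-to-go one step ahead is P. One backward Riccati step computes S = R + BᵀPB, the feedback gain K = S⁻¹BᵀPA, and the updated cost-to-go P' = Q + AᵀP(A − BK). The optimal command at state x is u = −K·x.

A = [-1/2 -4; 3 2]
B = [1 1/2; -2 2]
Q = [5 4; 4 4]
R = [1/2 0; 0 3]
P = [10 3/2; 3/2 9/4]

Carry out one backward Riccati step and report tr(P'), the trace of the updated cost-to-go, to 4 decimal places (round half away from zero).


BᵀP = [7.0000 -3.0000; 8.0000 5.2500]
S = R + BᵀPB = [1/2 0; 0 3] + [13.0000 -2.5000; -2.5000 14.5000] = [13.5000 -2.5000; -2.5000 17.5000]
BᵀPA = [-12.5000 -34.0000; 11.7500 -21.5000]
K = S⁻¹·BᵀPA = [-0.8234 -2.8207; 0.5538 -1.6315]
A−BK = [0.0465 -0.3636; 0.2457 -0.3783]
AᵀP(A−BK) = [1.4507 -2.0878; -2.0878 14.0201]
P' = Q + AᵀP(A−BK) = [6.4507 1.9122; 1.9122 18.0201]
tr(P') = 24.4708

24.4708


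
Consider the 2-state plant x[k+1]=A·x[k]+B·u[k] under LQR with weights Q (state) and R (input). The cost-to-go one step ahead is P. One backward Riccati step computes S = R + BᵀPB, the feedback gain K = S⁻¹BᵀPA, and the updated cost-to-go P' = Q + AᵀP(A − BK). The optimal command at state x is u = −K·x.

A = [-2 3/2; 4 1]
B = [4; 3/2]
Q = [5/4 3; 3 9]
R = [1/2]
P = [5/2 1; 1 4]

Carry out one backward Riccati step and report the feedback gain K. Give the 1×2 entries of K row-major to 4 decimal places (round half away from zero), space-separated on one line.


BᵀP = [11.5000 10.0000]
S = R + BᵀPB = [1/2] + [61.0000] = [61.5000]
BᵀPA = [17.0000 27.2500]
K = S⁻¹·BᵀPA = [0.2764 0.4431]
A−BK = [-3.1057 -0.2724; 3.5854 0.3354]
AᵀP(A−BK) = [53.3008 4.9675; 4.9675 0.5508]
P' = Q + AᵀP(A−BK) = [54.5508 7.9675; 7.9675 9.5508]
tr(P') = 64.1016

0.2764 0.4431


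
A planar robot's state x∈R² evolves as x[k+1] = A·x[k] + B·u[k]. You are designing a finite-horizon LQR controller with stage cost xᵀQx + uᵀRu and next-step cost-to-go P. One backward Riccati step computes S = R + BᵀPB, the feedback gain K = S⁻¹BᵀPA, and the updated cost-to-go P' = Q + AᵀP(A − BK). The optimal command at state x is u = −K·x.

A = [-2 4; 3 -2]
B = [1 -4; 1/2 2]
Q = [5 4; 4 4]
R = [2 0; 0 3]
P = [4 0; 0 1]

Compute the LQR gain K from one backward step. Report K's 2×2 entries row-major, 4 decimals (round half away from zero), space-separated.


BᵀP = [4.0000 0.5000; -16.0000 2.0000]
S = R + BᵀPB = [2 0; 0 3] + [4.2500 -15.0000; -15.0000 68.0000] = [6.2500 -15.0000; -15.0000 71.0000]
BᵀPA = [-6.5000 15.0000; 38.0000 -68.0000]
K = S⁻¹·BᵀPA = [0.4960 0.2057; 0.6400 -0.9143]
A−BK = [0.0640 0.1371; 1.4720 -0.2743]
AᵀP(A−BK) = [3.9040 -1.9200; -1.9200 2.7429]
P' = Q + AᵀP(A−BK) = [8.9040 2.0800; 2.0800 6.7429]
tr(P') = 15.6469

0.4960 0.2057 0.6400 -0.9143


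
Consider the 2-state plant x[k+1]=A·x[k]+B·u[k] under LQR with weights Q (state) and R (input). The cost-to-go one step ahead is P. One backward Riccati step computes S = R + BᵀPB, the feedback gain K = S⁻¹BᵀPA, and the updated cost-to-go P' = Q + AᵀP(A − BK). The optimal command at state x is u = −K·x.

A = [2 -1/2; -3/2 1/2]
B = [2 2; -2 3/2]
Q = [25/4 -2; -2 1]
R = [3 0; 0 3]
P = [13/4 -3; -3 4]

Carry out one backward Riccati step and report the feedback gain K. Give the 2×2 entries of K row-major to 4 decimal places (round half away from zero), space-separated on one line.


BᵀP = [12.5000 -14.0000; 2.0000 0.0000]
S = R + BᵀPB = [3 0; 0 3] + [53.0000 4.0000; 4.0000 4.0000] = [56.0000 4.0000; 4.0000 7.0000]
BᵀPA = [46.0000 -13.2500; 4.0000 -1.0000]
K = S⁻¹·BᵀPA = [0.8138 -0.2360; 0.1064 -0.0080]
A−BK = [0.1596 -0.0120; -0.0319 0.0399]
AᵀP(A−BK) = [2.1383 -0.6104; -0.6104 0.1770]
P' = Q + AᵀP(A−BK) = [8.3883 -2.6104; -2.6104 1.1770]
tr(P') = 9.5653

0.8138 -0.2360 0.1064 -0.0080


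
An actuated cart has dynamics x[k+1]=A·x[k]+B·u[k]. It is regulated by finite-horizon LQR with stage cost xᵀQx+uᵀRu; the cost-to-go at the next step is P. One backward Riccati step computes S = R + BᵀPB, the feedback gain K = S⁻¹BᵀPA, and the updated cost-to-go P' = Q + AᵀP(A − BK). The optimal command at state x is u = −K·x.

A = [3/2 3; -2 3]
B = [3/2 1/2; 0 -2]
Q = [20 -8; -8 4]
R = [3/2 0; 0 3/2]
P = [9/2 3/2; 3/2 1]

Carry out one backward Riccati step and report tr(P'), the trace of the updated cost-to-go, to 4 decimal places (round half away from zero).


BᵀP = [6.7500 2.2500; -0.7500 -1.2500]
S = R + BᵀPB = [3/2 0; 0 3/2] + [10.1250 -1.1250; -1.1250 2.1250] = [11.6250 -1.1250; -1.1250 3.6250]
BᵀPA = [5.6250 27.0000; 1.3750 -6.0000]
K = S⁻¹·BᵀPA = [0.5367 2.2294; 0.5459 -0.9633]
A−BK = [0.4220 0.1376; -0.9083 1.0734]
AᵀP(A−BK) = [1.3555 0.7844; 0.7844 10.5275]
P' = Q + AᵀP(A−BK) = [21.3555 -7.2156; -7.2156 14.5275]
tr(P') = 35.8830

35.8830


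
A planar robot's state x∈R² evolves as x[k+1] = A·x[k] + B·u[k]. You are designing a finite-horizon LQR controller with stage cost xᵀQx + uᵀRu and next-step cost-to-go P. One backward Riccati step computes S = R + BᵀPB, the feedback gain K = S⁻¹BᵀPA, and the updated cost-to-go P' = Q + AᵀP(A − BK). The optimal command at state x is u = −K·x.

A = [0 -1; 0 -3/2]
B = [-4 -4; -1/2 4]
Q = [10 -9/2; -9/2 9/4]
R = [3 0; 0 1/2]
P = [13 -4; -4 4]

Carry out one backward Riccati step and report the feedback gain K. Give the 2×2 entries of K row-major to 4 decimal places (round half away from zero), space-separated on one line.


0.0000 0.5010 0.0000 -0.2703

BᵀP = [-50.0000 14.0000; -68.0000 32.0000]
S = R + BᵀPB = [3 0; 0 1/2] + [193.0000 256.0000; 256.0000 400.0000] = [196.0000 256.0000; 256.0000 400.5000]
BᵀPA = [0.0000 29.0000; 0.0000 20.0000]
K = S⁻¹·BᵀPA = [0.0000 0.5010; 0.0000 -0.2703]
A−BK = [0.0000 -0.0771; 0.0000 -0.1682]
AᵀP(A−BK) = [0.0000 0.0000; 0.0000 0.8764]
P' = Q + AᵀP(A−BK) = [10.0000 -4.5000; -4.5000 3.1264]
tr(P') = 13.1264


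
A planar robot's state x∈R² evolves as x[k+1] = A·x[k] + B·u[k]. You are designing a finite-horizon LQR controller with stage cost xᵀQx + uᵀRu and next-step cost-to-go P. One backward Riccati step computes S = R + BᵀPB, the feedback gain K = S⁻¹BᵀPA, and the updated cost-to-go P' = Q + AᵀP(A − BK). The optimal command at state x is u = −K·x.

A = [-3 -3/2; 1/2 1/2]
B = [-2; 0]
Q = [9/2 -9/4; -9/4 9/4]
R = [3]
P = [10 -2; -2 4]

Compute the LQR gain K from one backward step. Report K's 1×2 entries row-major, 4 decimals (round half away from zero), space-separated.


BᵀP = [-20.0000 4.0000]
S = R + BᵀPB = [3] + [40.0000] = [43.0000]
BᵀPA = [62.0000 32.0000]
K = S⁻¹·BᵀPA = [1.4419 0.7442]
A−BK = [-0.1163 -0.0116; 0.5000 0.5000]
AᵀP(A−BK) = [7.6047 4.3605; 4.3605 2.6860]
P' = Q + AᵀP(A−BK) = [12.1047 2.1105; 2.1105 4.9360]
tr(P') = 17.0407

1.4419 0.7442


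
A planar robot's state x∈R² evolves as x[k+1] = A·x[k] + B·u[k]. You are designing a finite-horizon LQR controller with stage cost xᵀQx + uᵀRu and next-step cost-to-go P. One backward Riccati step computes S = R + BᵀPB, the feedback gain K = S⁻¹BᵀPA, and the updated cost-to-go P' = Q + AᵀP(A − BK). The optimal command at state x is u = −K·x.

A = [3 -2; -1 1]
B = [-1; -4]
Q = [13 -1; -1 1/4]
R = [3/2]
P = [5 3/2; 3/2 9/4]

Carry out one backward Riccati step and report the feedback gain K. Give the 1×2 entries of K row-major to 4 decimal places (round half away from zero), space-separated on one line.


-0.4128 0.2110

BᵀP = [-11.0000 -10.5000]
S = R + BᵀPB = [3/2] + [53.0000] = [54.5000]
BᵀPA = [-22.5000 11.5000]
K = S⁻¹·BᵀPA = [-0.4128 0.2110]
A−BK = [2.5872 -1.7890; -2.6514 1.8440]
AᵀP(A−BK) = [28.9610 -20.0023; -20.0023 13.8234]
P' = Q + AᵀP(A−BK) = [41.9610 -21.0023; -21.0023 14.0734]
tr(P') = 56.0344


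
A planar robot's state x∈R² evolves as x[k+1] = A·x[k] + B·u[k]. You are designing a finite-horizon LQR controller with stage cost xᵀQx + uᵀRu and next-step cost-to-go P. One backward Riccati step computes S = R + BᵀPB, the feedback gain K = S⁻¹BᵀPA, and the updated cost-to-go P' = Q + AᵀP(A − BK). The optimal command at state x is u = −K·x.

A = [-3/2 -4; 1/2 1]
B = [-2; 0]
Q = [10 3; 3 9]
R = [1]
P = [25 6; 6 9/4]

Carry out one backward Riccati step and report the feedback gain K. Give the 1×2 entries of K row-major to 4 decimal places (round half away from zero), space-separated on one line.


BᵀP = [-50.0000 -12.0000]
S = R + BᵀPB = [1] + [100.0000] = [101.0000]
BᵀPA = [69.0000 188.0000]
K = S⁻¹·BᵀPA = [0.6832 1.8614]
A−BK = [-0.1337 -0.2772; 0.5000 1.0000]
AᵀP(A−BK) = [0.6739 1.6894; 1.6894 4.3094]
P' = Q + AᵀP(A−BK) = [10.6739 4.6894; 4.6894 13.3094]
tr(P') = 23.9833

0.6832 1.8614


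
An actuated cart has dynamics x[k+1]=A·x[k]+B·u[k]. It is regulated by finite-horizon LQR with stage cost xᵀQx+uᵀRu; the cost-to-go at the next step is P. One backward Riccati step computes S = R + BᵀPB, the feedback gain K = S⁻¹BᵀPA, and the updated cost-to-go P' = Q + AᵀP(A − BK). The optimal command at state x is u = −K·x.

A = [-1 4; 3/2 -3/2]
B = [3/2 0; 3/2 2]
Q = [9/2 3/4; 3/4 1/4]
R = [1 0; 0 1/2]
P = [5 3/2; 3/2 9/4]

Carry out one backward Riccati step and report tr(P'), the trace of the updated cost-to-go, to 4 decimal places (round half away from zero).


BᵀP = [9.7500 5.6250; 3.0000 4.5000]
S = R + BᵀPB = [1 0; 0 1/2] + [23.0625 11.2500; 11.2500 9.0000] = [24.0625 11.2500; 11.2500 9.5000]
BᵀPA = [-1.3125 30.5625; 3.7500 5.2500]
K = S⁻¹·BᵀPA = [-0.5357 2.2668; 1.0291 -2.1317]
A−BK = [-0.1965 0.5998; 0.2453 -0.6368]
AᵀP(A−BK) = [1.0003 -2.8435; -2.8435 8.9758]
P' = Q + AᵀP(A−BK) = [5.5003 -2.0935; -2.0935 9.2258]
tr(P') = 14.7261

14.7261


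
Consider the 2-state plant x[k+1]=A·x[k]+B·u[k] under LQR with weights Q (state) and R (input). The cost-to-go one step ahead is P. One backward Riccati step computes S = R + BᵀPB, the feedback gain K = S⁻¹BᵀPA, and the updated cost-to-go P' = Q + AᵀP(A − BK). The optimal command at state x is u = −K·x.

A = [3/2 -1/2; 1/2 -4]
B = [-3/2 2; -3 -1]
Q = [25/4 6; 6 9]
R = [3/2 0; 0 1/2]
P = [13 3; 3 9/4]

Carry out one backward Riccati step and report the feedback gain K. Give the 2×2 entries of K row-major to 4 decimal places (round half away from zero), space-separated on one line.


-0.3253 1.0637 0.5027 0.5185

BᵀP = [-28.5000 -11.2500; 23.0000 3.7500]
S = R + BᵀPB = [3/2 0; 0 1/2] + [76.5000 -45.7500; -45.7500 42.2500] = [78.0000 -45.7500; -45.7500 42.7500]
BᵀPA = [-48.3750 59.2500; 36.3750 -26.5000]
K = S⁻¹·BᵀPA = [-0.3253 1.0637; 0.5027 0.5185]
A−BK = [0.0066 0.0586; 0.0267 -0.2903]
AᵀP(A−BK) = [0.2883 -0.4022; -0.4022 1.9639]
P' = Q + AᵀP(A−BK) = [6.5383 5.5978; 5.5978 10.9639]
tr(P') = 17.5022


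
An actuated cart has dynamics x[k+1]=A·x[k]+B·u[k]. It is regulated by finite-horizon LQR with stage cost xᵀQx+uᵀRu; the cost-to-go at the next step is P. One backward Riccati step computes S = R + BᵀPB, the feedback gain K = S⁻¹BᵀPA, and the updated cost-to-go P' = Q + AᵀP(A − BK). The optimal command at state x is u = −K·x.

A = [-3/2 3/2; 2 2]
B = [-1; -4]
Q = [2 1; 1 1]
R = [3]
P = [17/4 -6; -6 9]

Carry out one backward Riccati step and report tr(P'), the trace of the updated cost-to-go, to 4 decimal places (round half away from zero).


BᵀP = [19.7500 -30.0000]
S = R + BᵀPB = [3] + [100.2500] = [103.2500]
BᵀPA = [-89.6250 -30.3750]
K = S⁻¹·BᵀPA = [-0.8680 -0.2942]
A−BK = [-2.3680 1.2058; -1.4722 0.8232]
AᵀP(A−BK) = [3.7645 0.0708; 0.0708 0.6265]
P' = Q + AᵀP(A−BK) = [5.7645 1.0708; 1.0708 1.6265]
tr(P') = 7.3910

7.3910
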